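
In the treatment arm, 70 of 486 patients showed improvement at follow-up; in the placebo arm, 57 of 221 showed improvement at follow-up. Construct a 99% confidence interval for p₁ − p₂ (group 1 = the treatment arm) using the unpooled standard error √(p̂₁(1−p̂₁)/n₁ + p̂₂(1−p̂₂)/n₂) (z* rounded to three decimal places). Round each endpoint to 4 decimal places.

(-0.2001, -0.0277)

p̂₁ = 0.14403, p̂₂ = 0.25792, so the observed difference is -0.11389.
Unpooled SE = √(p̂₁(1−p̂₁)/n₁ + p̂₂(1−p̂₂)/n₂) = √(0.000253678 + 0.000866048) = 0.033462.
For 99% confidence, z* = 2.576. Margin of error = 0.08620.
Interval: -0.11389 ± 0.08620 → (-0.2001, -0.0277).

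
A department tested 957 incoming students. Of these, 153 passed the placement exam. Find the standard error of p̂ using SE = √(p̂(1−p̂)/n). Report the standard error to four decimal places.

SE = 0.0118

p̂ = 153/957 = 0.15987.
p̂(1−p̂) = 0.15987·0.84013 = 0.134312.
Dividing by n and taking the root: √0.000140347 = 0.0118.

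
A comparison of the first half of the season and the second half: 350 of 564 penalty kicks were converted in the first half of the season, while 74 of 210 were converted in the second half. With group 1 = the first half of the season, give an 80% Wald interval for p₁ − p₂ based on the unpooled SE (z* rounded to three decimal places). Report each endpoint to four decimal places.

(0.2185, 0.3179)

p̂₁ = 350/564 = 0.62057, p̂₂ = 74/210 = 0.35238; p̂₁ − p̂₂ = 0.26819.
SE = √(0.000417488 + 0.001086708) = √0.001504196 = 0.038784.
The 80% critical value is z* = 1.282. Margin of error = 0.04972.
CI: 0.26819 ± 0.04972 = (0.2185, 0.3179).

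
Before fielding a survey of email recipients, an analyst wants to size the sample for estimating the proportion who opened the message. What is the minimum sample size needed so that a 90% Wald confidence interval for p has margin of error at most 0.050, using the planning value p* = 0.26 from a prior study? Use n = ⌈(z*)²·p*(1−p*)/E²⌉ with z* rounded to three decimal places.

z* = 1.645 at the 90% level.
p*(1−p*) = 0.26·0.74 = 0.1924.
Required n before rounding: 2.706025 × 0.1924 / 0.050² = 208.256.
Rounding up, n = 209.

n = 209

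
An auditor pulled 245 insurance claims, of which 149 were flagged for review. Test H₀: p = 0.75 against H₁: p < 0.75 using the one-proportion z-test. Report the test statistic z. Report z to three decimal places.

With x = 149 successes in n = 245, p̂ = 0.60816.
Null standard error: √(0.75·0.25/245) = √0.000765306 = 0.027664.
z = (p̂ − p₀)/SE = (0.60816 − 0.75)/0.027664 = -5.127.

z = -5.127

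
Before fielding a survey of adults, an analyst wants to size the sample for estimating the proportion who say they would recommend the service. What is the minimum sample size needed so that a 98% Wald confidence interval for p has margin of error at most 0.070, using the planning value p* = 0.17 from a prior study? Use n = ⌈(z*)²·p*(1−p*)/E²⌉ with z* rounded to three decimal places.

n = 156

z* = 2.326 at the 98% level.
p*(1−p*) = 0.17·0.83 = 0.1411.
Required n before rounding: 5.410276 × 0.1411 / 0.070² = 155.794.
Rounding up, n = 156.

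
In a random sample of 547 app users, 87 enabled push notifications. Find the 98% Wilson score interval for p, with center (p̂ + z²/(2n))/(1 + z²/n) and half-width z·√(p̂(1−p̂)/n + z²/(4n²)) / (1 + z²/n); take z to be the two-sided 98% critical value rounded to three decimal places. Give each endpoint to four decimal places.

p̂ = 87/547 = 0.15905; z = 2.326, so z² = 5.410276.
Denominator 1 + z²/n = 1 + 5.410276/547 = 1.009891.
Adjusted center: (0.15905 + z²/(2n))/1.009891 = 0.16239.
Radicand: p̂(1−p̂)/n + z²/(4n²) = 0.000244520 + 0.000004520 = 0.000249040.
Half-width = 2.326·√0.000249040/1.009891 = 0.03635.
So the interval runs from 0.1260 to 0.1987.

(0.1260, 0.1987)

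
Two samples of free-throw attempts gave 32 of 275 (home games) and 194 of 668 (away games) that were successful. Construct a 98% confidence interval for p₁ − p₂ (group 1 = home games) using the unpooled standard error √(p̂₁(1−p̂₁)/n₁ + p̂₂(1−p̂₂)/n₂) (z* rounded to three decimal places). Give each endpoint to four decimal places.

(-0.2348, -0.1133)

p̂₁ = 32/275 = 0.11636, p̂₂ = 194/668 = 0.29042; p̂₁ − p̂₂ = -0.17406.
SE = √(0.000373902 + 0.000308497) = √0.000682399 = 0.026123.
z* = 2.326 at the 98% level. Margin of error = 0.06076.
Interval: -0.17406 ± 0.06076 → (-0.2348, -0.1133).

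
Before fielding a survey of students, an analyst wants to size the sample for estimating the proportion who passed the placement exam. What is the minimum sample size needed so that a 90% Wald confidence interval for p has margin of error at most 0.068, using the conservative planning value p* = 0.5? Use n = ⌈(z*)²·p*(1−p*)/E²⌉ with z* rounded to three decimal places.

n = 147

The 90% critical value is z* = 1.645.
p*(1−p*) = 0.50·0.50 = 0.2500.
(z*)²·p*(1−p*)/E² = 2.706025·0.2500/0.004624 = 146.303.
⌈146.303⌉ = 147.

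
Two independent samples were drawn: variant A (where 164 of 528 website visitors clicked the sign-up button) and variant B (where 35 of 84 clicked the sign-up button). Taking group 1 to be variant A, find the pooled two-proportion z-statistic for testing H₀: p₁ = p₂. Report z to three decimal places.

z = -1.927

p̂₁ = 164/528 = 0.31061, p̂₂ = 35/84 = 0.41667.
Pooled p̂ = (164+35)/(528+84) = 199/612 = 0.32516.
Pooled SE = √[0.2194322·0.01379870] ≈ 0.055026.
z = -0.10606/0.055026 = -1.927.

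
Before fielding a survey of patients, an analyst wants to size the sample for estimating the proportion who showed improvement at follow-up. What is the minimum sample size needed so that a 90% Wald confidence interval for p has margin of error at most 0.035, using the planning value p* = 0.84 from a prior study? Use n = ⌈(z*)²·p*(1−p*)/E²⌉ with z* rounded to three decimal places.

z* = 1.645 at the 90% level.
p*(1−p*) = 0.84·0.16 = 0.1344.
(z*)²·p*(1−p*)/E² = 2.706025·0.1344/0.001225 = 296.890.
⌈296.890⌉ = 297.

n = 297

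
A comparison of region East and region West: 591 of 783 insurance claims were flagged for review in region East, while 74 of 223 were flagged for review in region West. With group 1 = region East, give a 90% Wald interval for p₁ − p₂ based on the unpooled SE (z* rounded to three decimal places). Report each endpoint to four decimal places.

(0.3652, 0.4807)

p̂₁ = 0.75479, p̂₂ = 0.33184, so the observed difference is 0.42295.
Unpooled SE = √(p̂₁(1−p̂₁)/n₁ + p̂₂(1−p̂₂)/n₂) = √(0.000236376 + 0.000994268) = 0.035081.
For 90% confidence, z* = 1.645. Margin of error = 0.05771.
CI: 0.42295 ± 0.05771 = (0.3652, 0.4807).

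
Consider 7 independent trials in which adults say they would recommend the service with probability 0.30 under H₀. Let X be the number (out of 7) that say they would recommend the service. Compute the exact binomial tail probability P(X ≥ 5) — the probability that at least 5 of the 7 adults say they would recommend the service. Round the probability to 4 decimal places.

X ~ Binomial(n=7, p=0.30).
P(X ≥ 5) = C(7,5)·0.30^5·0.70^2 + C(7,6)·0.30^6·0.70^1 + C(7,7)·0.30^7·0.70^0.
= 0.025005 + 0.003572 + 0.000219 = 0.0288.

P = 0.0288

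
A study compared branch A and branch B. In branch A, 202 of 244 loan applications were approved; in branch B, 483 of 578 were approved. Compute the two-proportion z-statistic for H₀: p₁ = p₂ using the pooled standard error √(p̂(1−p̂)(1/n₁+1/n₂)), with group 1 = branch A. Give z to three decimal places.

z = -0.273

p̂₁ = 202/244 = 0.82787, p̂₂ = 483/578 = 0.83564.
Pooling: p̂ = 685/822 = 0.83333.
SE = √[p̂(1−p̂)(1/n₁+1/n₂)] = √[0.83333·0.16667·(1/244+1/578)] ≈ 0.028452.
z = (p̂₁ − p̂₂)/SE = (0.82787 − 0.83564)/0.028452 = -0.00777/0.028452 = -0.273.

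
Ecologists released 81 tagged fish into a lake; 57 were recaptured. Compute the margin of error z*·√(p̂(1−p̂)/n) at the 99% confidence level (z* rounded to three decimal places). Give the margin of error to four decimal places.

ME = 0.1307

The sample proportion is 57/81 = 0.70370.
SE(p̂) = √(0.70370·0.29630/81) = 0.050736.
z* = 2.576 at the 99% level.
ME = 2.576·0.050736 = 0.1307.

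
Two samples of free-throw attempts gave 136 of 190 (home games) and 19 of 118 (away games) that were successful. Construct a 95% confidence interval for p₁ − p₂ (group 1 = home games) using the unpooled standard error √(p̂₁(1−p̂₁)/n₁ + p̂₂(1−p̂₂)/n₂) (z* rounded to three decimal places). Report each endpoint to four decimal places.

(0.4625, 0.6470)

p̂₁ = 136/190 = 0.71579, p̂₂ = 19/118 = 0.16102; p̂₁ − p̂₂ = 0.55477.
Unpooled SE = √(p̂₁(1−p̂₁)/n₁ + p̂₂(1−p̂₂)/n₂) = √(0.001070710 + 0.001144835) = 0.047070.
z* = 1.960 at the 95% level. Margin of error = 0.09226.
CI: 0.55477 ± 0.09226 = (0.4625, 0.6470).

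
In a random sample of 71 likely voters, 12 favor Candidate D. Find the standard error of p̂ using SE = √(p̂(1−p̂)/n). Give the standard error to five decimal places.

SE = 0.04448

p̂ = 12/71 = 0.16901.
p̂(1−p̂) = 0.140446.
Dividing by n and taking the root: √0.001978113 = 0.04448.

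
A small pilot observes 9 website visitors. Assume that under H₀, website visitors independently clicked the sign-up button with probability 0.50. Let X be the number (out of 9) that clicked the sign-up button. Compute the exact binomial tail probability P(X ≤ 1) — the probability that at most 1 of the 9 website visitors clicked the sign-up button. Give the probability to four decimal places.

P = 0.0195

X ~ Binomial(n=9, p=0.50).
P(X ≤ 1) = C(9,0)·0.50^0·0.50^9 + C(9,1)·0.50^1·0.50^8.
= 0.001953 + 0.017578 = 0.0195.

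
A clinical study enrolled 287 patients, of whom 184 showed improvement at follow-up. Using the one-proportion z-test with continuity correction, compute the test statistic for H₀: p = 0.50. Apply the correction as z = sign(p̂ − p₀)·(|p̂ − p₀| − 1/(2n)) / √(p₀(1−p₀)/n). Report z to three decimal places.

z = 4.722

Sample proportion p̂ = 184/287 = 0.64111. p̂ − p₀ = 0.141115.
1/(2n) = 0.001742.
Corrected numerator: |0.141115| − 0.001742 = 0.139373.
SE₀ = √(0.50·0.50/287) = 0.029514.
z = +0.139373/0.029514 = 4.722.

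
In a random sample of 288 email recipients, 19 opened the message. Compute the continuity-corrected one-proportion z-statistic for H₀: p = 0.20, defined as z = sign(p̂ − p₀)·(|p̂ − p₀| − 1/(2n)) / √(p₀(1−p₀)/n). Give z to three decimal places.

z = -5.613

Sample proportion p̂ = 19/288 = 0.06597. p̂ − p₀ = -0.134028.
Continuity correction 1/(2n) = 1/576 = 0.001736.
Corrected numerator: |-0.134028| − 0.001736 = 0.132292.
Under H₀, SE = √(p₀(1−p₀)/n) = √(0.20·0.80/288) = √0.000555556 = 0.023570.
z = (−)0.132292/0.023570 = -5.613.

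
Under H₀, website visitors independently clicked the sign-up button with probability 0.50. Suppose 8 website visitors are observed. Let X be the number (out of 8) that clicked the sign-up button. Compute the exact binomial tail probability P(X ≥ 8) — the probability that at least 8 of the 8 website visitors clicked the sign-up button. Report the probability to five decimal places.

X is binomial with n = 8 and p = 0.50.
P(X ≥ 8) = C(8,8)·0.50^8·0.50^0.
= 0.003906 = 0.00391.

P = 0.00391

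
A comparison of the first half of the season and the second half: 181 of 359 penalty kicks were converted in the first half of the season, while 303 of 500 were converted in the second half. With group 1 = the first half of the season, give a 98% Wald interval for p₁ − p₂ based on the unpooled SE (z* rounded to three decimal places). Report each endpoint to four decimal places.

(-0.1815, -0.0221)

p̂₁ = 0.50418, p̂₂ = 0.60600, so the observed difference is -0.10182.
SE = √(0.000696330 + 0.000477528) = √0.001173858 = 0.034262.
The 98% critical value is z* = 2.326. Margin of error = 0.07969.
So the interval runs from -0.1815 to -0.0221.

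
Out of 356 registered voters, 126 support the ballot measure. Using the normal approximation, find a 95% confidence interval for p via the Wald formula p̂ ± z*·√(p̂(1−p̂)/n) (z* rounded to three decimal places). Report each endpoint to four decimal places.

(0.3043, 0.4036)

With x = 126 successes in n = 356, p̂ = 0.35393.
Standard error of p̂: √(0.228664/356) = √0.000642315 = 0.025344.
For 95% confidence, z* = 1.960.
Margin = 1.960·0.025344 = 0.04967.
So the interval runs from 0.3043 to 0.4036.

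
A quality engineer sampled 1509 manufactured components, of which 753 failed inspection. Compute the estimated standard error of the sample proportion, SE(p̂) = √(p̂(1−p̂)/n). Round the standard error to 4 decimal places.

SE = 0.0129

With x = 753 successes in n = 1509, p̂ = 0.49901.
p̂(1−p̂) = 0.49901·0.50099 = 0.249999.
SE = √(0.249999/1509) = √0.000165672 = 0.0129.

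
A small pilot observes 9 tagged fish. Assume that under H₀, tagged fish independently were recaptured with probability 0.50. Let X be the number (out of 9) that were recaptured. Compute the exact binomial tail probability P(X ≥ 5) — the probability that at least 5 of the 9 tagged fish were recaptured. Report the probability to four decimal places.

X is binomial with n = 9 and p = 0.50.
P(X ≥ 5) = Σ_{j=5}^{9} C(9,j)·0.50^j·0.50^{9−j}.
= 0.246094 + 0.164062 + 0.070312 + 0.017578 + 0.001953 = 0.5000.

P = 0.5000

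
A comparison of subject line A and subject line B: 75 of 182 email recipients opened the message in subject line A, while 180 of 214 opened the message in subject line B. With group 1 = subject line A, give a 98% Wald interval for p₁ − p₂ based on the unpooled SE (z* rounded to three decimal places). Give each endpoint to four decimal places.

(-0.5319, -0.3262)

p̂₁ = 0.41209, p̂₂ = 0.84112, so the observed difference is -0.42903.
SE = √(0.001331162 + 0.000624468) = √0.001955630 = 0.044223.
For 98% confidence, z* = 2.326. Margin = 2.326·0.044223 = 0.10286.
So the interval runs from -0.5319 to -0.3262.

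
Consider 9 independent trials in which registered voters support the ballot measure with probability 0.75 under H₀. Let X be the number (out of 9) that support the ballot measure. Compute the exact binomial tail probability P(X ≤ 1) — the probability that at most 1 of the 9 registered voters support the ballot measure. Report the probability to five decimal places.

P = 0.00011

X ~ Binomial(n=9, p=0.75).
P(X ≤ 1) = C(9,0)·0.75^0·0.25^9 + C(9,1)·0.75^1·0.25^8.
= 0.000004 + 0.000103 = 0.00011.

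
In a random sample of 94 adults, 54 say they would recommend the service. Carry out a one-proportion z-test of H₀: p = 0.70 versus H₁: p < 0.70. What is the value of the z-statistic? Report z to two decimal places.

z = -2.66

Sample proportion p̂ = 54/94 = 0.57447.
SE₀ = √(0.70·0.30/94) = 0.047266.
z = (0.57447 − 0.70)/0.047266 = -0.12553/0.047266 = -2.66.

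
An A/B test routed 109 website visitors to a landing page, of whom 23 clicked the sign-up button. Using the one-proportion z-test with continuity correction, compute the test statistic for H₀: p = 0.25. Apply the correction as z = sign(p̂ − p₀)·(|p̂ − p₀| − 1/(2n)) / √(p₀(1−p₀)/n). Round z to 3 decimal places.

With x = 23 successes in n = 109, p̂ = 0.21101. p̂ − p₀ = -0.038991.
1/(2n) = 0.004587.
Corrected numerator: |-0.038991| − 0.004587 = 0.034404.
SE₀ = √(0.25·0.75/109) = 0.041475.
z = −0.034404/0.041475 = -0.830.

z = -0.830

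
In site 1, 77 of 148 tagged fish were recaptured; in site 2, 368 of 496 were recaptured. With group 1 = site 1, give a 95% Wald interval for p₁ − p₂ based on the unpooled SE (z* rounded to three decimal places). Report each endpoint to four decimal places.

p̂₁ = 77/148 = 0.52027, p̂₂ = 368/496 = 0.74194; p̂₁ − p̂₂ = -0.22167.
SE = √(0.001686413 + 0.000386023) = √0.002072436 = 0.045524.
For 95% confidence, z* = 1.960. Margin = 1.960·0.045524 = 0.08923.
So the interval runs from -0.3109 to -0.1324.

(-0.3109, -0.1324)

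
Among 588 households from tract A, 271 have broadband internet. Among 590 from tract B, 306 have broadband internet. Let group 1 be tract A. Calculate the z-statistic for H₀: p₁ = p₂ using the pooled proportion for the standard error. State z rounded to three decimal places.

p̂₁ = 271/588 = 0.46088, p̂₂ = 306/590 = 0.51864.
Pooled p̂ = (271+306)/(588+590) = 577/1178 = 0.48981.
SE = √[p̂(1−p̂)(1/n₁+1/n₂)] = √[0.48981·0.51019·(1/588+1/590)] ≈ 0.029130.
z = -0.05776/0.029130 = -1.983.

z = -1.983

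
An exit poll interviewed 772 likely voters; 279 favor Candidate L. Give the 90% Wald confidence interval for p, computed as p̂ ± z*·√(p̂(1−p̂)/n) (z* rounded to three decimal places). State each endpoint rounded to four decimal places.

(0.3330, 0.3898)

The sample proportion is 279/772 = 0.36140.
Standard error of p̂: √(0.230790/772) = √0.000298950 = 0.017290.
The 90% critical value is z* = 1.645.
Margin of error: 1.645 × 0.017290 = 0.02844.
Interval: 0.36140 ± 0.02844 → (0.3330, 0.3898).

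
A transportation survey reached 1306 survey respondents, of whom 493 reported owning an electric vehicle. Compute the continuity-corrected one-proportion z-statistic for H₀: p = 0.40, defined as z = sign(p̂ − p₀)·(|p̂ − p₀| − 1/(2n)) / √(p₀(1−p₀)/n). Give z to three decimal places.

Sample proportion p̂ = 493/1306 = 0.37749. p̂ − p₀ = -0.022511.
Continuity correction 1/(2n) = 1/2612 = 0.000383.
Corrected numerator: |-0.022511| − 0.000383 = 0.022128.
SE₀ = √(0.40·0.60/1306) = 0.013556.
z = −0.022128/0.013556 = -1.632.

z = -1.632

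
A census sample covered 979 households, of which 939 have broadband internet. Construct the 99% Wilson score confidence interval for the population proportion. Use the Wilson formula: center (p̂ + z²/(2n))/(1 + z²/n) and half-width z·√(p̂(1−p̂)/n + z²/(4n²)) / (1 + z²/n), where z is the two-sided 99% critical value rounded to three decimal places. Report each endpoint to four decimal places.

(0.9395, 0.9726)

p̂ = 939/979 = 0.95914; z = 2.576, so z² = 6.635776.
Denominator 1 + z²/n = 1 + 6.635776/979 = 1.006778.
Adjusted center: (0.95914 + z²/(2n))/1.006778 = 0.95605.
Radicand: p̂(1−p̂)/n + z²/(4n²) = 0.000040029 + 0.000001731 = 0.000041760.
Half-width = z·√(radicand)/denom = 2.576·0.006462/1.006778 = 0.01653.
Interval: 0.95605 ± 0.01653 → (0.9395, 0.9726).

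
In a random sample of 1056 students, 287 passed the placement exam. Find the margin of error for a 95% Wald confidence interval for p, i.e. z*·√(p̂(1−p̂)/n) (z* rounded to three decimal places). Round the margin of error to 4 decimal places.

Sample proportion p̂ = 287/1056 = 0.27178.
SE = √(p̂(1−p̂)/n) = √(0.197916/1056) = 0.013690.
z* = 1.960 at the 95% level.
So ME = 0.0268.

ME = 0.0268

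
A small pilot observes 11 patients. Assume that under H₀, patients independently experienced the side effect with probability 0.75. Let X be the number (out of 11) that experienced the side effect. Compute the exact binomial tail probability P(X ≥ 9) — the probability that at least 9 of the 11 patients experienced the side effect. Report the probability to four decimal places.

P = 0.4552

X ~ Binomial(n=11, p=0.75).
P(X ≥ 9) = C(11,9)·0.75^9·0.25^2 + C(11,10)·0.75^10·0.25^1 + C(11,11)·0.75^11·0.25^0.
= 0.258104 + 0.154862 + 0.042235 = 0.4552.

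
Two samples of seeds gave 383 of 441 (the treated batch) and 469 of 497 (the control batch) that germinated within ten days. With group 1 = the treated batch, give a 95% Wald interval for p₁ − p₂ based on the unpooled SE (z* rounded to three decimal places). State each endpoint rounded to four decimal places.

p̂₁ = 0.86848, p̂₂ = 0.94366, so the observed difference is -0.07518.
Unpooled SE = √(p̂₁(1−p̂₁)/n₁ + p̂₂(1−p̂₂)/n₂) = √(0.000259007 + 0.000106970) = 0.019131.
For 95% confidence, z* = 1.960. Margin of error = 0.03750.
So the interval runs from -0.1127 to -0.0377.

(-0.1127, -0.0377)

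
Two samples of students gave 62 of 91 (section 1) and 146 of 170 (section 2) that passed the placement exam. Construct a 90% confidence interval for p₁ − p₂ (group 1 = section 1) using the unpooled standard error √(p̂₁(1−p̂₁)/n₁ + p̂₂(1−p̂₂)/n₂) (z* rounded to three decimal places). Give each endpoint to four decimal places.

p̂₁ = 62/91 = 0.68132, p̂₂ = 146/170 = 0.85882; p̂₁ − p̂₂ = -0.17750.
Unpooled SE = √(p̂₁(1−p̂₁)/n₁ + p̂₂(1−p̂₂)/n₂) = √(0.002385973 + 0.000713210) = 0.055670.
The 90% critical value is z* = 1.645. Margin of error = 0.09158.
CI: -0.17750 ± 0.09158 = (-0.2691, -0.0859).

(-0.2691, -0.0859)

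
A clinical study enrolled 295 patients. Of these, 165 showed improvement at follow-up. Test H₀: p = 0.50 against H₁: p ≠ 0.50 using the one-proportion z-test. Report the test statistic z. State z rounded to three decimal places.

With x = 165 successes in n = 295, p̂ = 0.55932.
Under H₀, SE = √(p₀(1−p₀)/n) = √(0.50·0.50/295) = √0.000847458 = 0.029111.
Test statistic: z = 0.05932/0.029111 = 2.038.

z = 2.038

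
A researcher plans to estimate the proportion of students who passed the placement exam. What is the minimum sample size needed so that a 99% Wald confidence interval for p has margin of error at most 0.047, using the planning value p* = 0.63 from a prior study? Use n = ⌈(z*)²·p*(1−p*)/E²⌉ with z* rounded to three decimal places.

The 99% critical value is z* = 2.576.
p*(1−p*) = 0.2331.
Required n before rounding: 6.635776 × 0.2331 / 0.047² = 700.226.
⌈700.226⌉ = 701.

n = 701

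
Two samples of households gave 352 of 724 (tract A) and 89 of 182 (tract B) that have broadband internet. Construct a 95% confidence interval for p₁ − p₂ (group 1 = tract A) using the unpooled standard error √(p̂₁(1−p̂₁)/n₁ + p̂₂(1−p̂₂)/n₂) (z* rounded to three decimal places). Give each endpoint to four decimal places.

p̂₁ = 0.48619, p̂₂ = 0.48901, so the observed difference is -0.00282.
Unpooled SE = √(p̂₁(1−p̂₁)/n₁ + p̂₂(1−p̂₂)/n₂) = √(0.000345040 + 0.001372963) = 0.041449.
z* = 1.960 at the 95% level. Margin = 1.960·0.041449 = 0.08124.
So the interval runs from -0.0841 to 0.0784.

(-0.0841, 0.0784)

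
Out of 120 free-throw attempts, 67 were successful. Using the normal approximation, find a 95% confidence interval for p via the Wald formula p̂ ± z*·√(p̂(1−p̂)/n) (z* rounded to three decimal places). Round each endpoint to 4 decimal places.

With x = 67 successes in n = 120, p̂ = 0.55833.
Standard error of p̂: √(0.246597/120) = √0.002054977 = 0.045332.
For 95% confidence, z* = 1.960.
Margin of error: 1.960 × 0.045332 = 0.08885.
Interval: 0.55833 ± 0.08885 → (0.4695, 0.6472).

(0.4695, 0.6472)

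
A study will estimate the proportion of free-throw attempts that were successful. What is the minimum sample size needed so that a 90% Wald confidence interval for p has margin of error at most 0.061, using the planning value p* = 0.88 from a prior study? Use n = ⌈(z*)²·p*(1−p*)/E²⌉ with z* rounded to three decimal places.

n = 77

The 90% critical value is z* = 1.645.
p*(1−p*) = 0.88·0.12 = 0.1056.
(z*)²·p*(1−p*)/E² = 2.706025·0.1056/0.003721 = 76.796.
⌈76.796⌉ = 77.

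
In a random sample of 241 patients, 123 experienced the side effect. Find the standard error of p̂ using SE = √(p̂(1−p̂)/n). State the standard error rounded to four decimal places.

p̂ = 123/241 = 0.51037.
p̂(1−p̂) = 0.51037·0.48963 = 0.249892.
SE = √(0.249892/241) = 0.0322.

SE = 0.0322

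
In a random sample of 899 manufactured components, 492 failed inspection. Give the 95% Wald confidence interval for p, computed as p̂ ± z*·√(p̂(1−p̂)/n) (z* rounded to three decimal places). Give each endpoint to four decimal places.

p̂ = 492/899 = 0.54727.
SE = √(p̂(1−p̂)/n) = √(0.247765/899) = 0.016601.
z* = 1.960 at the 95% level.
Margin of error: 1.960 × 0.016601 = 0.03254.
So the interval runs from 0.5147 to 0.5798.

(0.5147, 0.5798)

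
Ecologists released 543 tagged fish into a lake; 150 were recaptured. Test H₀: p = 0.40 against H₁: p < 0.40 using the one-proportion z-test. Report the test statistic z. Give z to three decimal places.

Sample proportion p̂ = 150/543 = 0.27624.
SE₀ = √(0.40·0.60/543) = 0.021024.
z = (0.27624 − 0.40)/0.021024 = -0.12376/0.021024 = -5.887.

z = -5.887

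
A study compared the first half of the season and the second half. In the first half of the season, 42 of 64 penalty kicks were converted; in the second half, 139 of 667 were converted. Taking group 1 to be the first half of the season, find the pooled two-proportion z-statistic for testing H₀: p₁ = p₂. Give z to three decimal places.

p̂₁ = 42/64 = 0.65625, p̂₂ = 139/667 = 0.20840.
Pooling: p̂ = 181/731 = 0.24761.
SE = √[p̂(1−p̂)(1/n₁+1/n₂)] = √[0.24761·0.75239·(1/64+1/667)] ≈ 0.056482.
z = (p̂₁ − p̂₂)/SE = (0.65625 − 0.20840)/0.056482 = 0.44785/0.056482 = 7.929.

z = 7.929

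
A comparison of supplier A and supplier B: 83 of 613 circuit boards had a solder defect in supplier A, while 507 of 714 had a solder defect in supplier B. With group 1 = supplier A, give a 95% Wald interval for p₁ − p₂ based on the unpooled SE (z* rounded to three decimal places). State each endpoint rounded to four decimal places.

p̂₁ = 0.13540, p̂₂ = 0.71008, so the observed difference is -0.57468.
SE = √(0.000190973 + 0.000288326) = √0.000479299 = 0.021893.
z* = 1.960 at the 95% level. Margin of error = 0.04291.
CI: -0.57468 ± 0.04291 = (-0.6176, -0.5318).

(-0.6176, -0.5318)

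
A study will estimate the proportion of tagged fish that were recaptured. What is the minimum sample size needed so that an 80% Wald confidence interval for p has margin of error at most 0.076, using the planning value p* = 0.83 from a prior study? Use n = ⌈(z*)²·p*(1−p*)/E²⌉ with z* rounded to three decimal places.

n = 41

The 80% critical value is z* = 1.282.
p*(1−p*) = 0.83·0.17 = 0.1411.
Required n before rounding: 1.643524 × 0.1411 / 0.076² = 40.149.
⌈40.149⌉ = 41.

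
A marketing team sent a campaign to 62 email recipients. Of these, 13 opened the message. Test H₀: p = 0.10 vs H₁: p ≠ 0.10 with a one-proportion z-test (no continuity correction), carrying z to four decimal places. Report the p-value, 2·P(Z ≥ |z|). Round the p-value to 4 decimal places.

p-value = 0.0040

The sample proportion is 13/62 = 0.20968.
Under H₀, SE = √(p₀(1−p₀)/n) = √(0.10·0.90/62) = √0.001451613 = 0.038100.
z = (p̂ − p₀)/SE = (13/62 − 0.10)/0.038100 ≈ 2.8787.
From the standard normal, 2·P(Z ≥ |z|) = 0.0040.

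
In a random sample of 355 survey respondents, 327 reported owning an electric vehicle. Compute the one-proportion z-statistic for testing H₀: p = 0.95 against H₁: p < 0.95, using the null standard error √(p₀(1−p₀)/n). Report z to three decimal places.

z = -2.496

The sample proportion is 327/355 = 0.92113.
Null standard error: √(0.95·0.05/355) = √0.000133803 = 0.011567.
z = (p̂ − p₀)/SE = (0.92113 − 0.95)/0.011567 = -2.496.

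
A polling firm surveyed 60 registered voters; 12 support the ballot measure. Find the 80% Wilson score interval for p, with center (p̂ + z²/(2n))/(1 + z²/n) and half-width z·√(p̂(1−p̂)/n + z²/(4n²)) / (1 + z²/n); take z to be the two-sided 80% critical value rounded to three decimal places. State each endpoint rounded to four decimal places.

(0.1422, 0.2738)

Here p̂ = 12/60 = 0.20000 and z = 1.282 (z² = 1.643524).
1 + z²/n = 1.027392.
Center = (0.20000 + 0.013696)/1.027392 = 0.20800.
Radicand: p̂(1−p̂)/n + z²/(4n²) = 0.002666667 + 0.000114134 = 0.002780801.
Half-width = z·√(radicand)/denom = 1.282·0.052733/1.027392 = 0.06580.
Interval: 0.20800 ± 0.06580 → (0.1422, 0.2738).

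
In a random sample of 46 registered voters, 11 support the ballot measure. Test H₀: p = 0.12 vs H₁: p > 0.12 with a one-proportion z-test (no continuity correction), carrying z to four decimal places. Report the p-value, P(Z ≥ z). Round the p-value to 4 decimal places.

The sample proportion is 11/46 = 0.23913.
Under H₀, SE = √(p₀(1−p₀)/n) = √(0.12·0.88/46) = √0.002295652 = 0.047913.
Test statistic (full precision, shown to 4 dp): z = (11/46 − 0.12)/SE₀ ≈ 2.4864.
From the standard normal, P(Z ≥ z) = 0.0065.

p-value = 0.0065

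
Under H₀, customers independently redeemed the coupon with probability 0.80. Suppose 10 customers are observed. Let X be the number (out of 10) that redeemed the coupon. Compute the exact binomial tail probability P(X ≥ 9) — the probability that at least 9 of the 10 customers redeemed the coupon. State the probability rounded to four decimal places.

X ~ Binomial(n=10, p=0.80).
P(X ≥ 9) = C(10,9)·0.80^9·0.20^1 + C(10,10)·0.80^10·0.20^0.
= 0.268435 + 0.107374 = 0.3758.

P = 0.3758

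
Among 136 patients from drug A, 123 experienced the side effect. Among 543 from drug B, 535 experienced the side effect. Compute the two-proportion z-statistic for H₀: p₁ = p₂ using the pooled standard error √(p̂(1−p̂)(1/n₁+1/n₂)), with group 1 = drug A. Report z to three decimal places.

z = -4.871

Sample proportions: p̂₁ = 123/136 = 0.90441 and p̂₂ = 535/543 = 0.98527.
Pooling: p̂ = 658/679 = 0.96907.
Pooled SE = √[0.0299713·0.00919456] ≈ 0.016600.
z = (p̂₁ − p̂₂)/SE = (0.90441 − 0.98527)/0.016600 = -0.08086/0.016600 = -4.871.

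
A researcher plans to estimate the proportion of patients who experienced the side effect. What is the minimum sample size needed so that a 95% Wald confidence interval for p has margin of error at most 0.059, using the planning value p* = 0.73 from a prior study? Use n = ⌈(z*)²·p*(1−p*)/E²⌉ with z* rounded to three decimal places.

For 95% confidence, z* = 1.960.
p*(1−p*) = 0.1971.
Required n before rounding: 3.841600 × 0.1971 / 0.059² = 217.518.
⌈217.518⌉ = 218.

n = 218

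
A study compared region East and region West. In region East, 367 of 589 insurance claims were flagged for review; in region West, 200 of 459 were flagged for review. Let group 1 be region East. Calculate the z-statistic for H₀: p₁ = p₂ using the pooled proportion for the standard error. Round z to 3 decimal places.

Sample proportions: p̂₁ = 367/589 = 0.62309 and p̂₂ = 200/459 = 0.43573.
Pooling: p̂ = 567/1048 = 0.54103.
SE = √[p̂(1−p̂)(1/n₁+1/n₂)] = √[0.54103·0.45897·(1/589+1/459)] ≈ 0.031026.
z = (p̂₁ − p̂₂)/SE = (0.62309 − 0.43573)/0.031026 = 0.18736/0.031026 = 6.039.

z = 6.039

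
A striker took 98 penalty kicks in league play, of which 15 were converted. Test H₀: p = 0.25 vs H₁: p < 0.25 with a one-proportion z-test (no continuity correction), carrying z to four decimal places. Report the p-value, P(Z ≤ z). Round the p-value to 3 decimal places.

p-value = 0.013

Sample proportion p̂ = 15/98 = 0.15306.
Null standard error: √(0.25·0.75/98) = √0.001913265 = 0.043741.
Test statistic (full precision, shown to 4 dp): z = (15/98 − 0.25)/SE₀ ≈ -2.2162.
p-value = P(Z ≤ z) with z = -2.2162 → 0.013.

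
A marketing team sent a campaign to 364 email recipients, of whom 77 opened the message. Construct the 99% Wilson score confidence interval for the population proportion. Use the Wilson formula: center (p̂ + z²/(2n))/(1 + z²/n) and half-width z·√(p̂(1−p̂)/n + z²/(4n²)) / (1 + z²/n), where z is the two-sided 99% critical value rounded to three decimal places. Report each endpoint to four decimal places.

p̂ = 77/364 = 0.21154; z = 2.576, so z² = 6.635776.
Denominator 1 + z²/n = 1 + 6.635776/364 = 1.018230.
Center = (0.21154 + 0.009115)/1.018230 = 0.21670.
Radicand: p̂(1−p̂)/n + z²/(4n²) = 0.000458214 + 0.000012521 = 0.000470735.
Half-width = z·√(radicand)/denom = 2.576·0.021696/1.018230 = 0.05489.
CI: 0.21670 ± 0.05489 = (0.1618, 0.2716).

(0.1618, 0.2716)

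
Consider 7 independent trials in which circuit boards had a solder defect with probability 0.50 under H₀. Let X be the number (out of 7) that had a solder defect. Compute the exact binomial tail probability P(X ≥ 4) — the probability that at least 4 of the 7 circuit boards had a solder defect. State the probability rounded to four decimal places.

P = 0.5000

X is binomial with n = 7 and p = 0.50.
P(X ≥ 4) = C(7,4)·0.50^4·0.50^3 + C(7,5)·0.50^5·0.50^2 + C(7,6)·0.50^6·0.50^1 + C(7,7)·0.50^7·0.50^0.
= 0.273438 + 0.164062 + 0.054688 + 0.007812 = 0.5000.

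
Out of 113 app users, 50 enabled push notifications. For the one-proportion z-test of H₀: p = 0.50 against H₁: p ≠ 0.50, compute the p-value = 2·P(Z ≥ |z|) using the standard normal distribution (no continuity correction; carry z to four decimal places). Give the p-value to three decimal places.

p-value = 0.221

With x = 50 successes in n = 113, p̂ = 0.44248.
Null standard error: √(0.50·0.50/113) = √0.002212389 = 0.047036.
Test statistic (full precision, shown to 4 dp): z = (50/113 − 0.50)/SE₀ ≈ -1.2229.
p-value = 2·P(Z ≥ |z|) with z = -1.2229 → 0.221.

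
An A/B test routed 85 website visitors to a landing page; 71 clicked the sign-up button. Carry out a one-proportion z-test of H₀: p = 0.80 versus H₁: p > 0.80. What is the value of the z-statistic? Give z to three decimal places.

p̂ = 71/85 = 0.83529.
SE₀ = √(0.80·0.20/85) = 0.043386.
z = (p̂ − p₀)/SE = (0.83529 − 0.80)/0.043386 = 0.813.

z = 0.813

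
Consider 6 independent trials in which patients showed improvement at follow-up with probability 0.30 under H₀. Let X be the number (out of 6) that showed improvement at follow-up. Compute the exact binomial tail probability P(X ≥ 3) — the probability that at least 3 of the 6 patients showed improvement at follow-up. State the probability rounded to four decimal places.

X is binomial with n = 6 and p = 0.30.
P(X ≥ 3) = C(6,3)·0.30^3·0.70^3 + C(6,4)·0.30^4·0.70^2 + C(6,5)·0.30^5·0.70^1 + C(6,6)·0.30^6·0.70^0.
= 0.185220 + 0.059535 + 0.010206 + 0.000729 = 0.2557.

P = 0.2557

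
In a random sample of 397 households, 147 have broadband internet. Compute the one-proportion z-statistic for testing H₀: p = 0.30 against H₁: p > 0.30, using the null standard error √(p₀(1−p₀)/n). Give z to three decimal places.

z = 3.056

Sample proportion p̂ = 147/397 = 0.37028.
Under H₀, SE = √(p₀(1−p₀)/n) = √(0.30·0.70/397) = √0.000528967 = 0.022999.
z = (p̂ − p₀)/SE = (0.37028 − 0.30)/0.022999 = 3.056.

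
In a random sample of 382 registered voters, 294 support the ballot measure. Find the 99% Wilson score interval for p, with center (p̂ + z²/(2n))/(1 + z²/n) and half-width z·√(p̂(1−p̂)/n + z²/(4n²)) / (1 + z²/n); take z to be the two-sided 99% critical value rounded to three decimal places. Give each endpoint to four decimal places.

(0.7098, 0.8202)

Here p̂ = 294/382 = 0.76963 and z = 2.576 (z² = 6.635776).
Denominator 1 + z²/n = 1 + 6.635776/382 = 1.017371.
Center = (0.76963 + 0.008686)/1.017371 = 0.76503.
Radicand: p̂(1−p̂)/n + z²/(4n²) = 0.000464130 + 0.000011369 = 0.000475499.
Half-width = 2.576·√0.000475499/1.017371 = 0.05521.
So the interval runs from 0.7098 to 0.8202.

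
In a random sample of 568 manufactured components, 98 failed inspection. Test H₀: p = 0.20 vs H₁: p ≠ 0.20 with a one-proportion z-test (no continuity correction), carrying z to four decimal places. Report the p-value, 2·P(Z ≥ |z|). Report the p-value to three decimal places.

p-value = 0.102

p̂ = 98/568 = 0.17254.
SE₀ = √(0.20·0.80/568) = 0.016784.
Test statistic (full precision, shown to 4 dp): z = (98/568 − 0.20)/SE₀ ≈ -1.6364.
p-value = 2·P(Z ≥ |z|) with z = -1.6364 → 0.102.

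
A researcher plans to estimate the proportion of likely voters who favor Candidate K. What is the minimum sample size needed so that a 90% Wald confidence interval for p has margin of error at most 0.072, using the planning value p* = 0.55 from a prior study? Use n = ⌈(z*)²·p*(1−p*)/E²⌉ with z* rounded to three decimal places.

n = 130

z* = 1.645 at the 90% level.
p*(1−p*) = 0.2475.
Required n before rounding: 2.706025 × 0.2475 / 0.072² = 129.194.
Rounding up, n = 130.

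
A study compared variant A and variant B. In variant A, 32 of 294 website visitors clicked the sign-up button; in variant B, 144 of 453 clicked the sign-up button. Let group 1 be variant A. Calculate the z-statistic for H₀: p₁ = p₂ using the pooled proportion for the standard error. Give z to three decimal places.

z = -6.577

Sample proportions: p̂₁ = 32/294 = 0.10884 and p̂₂ = 144/453 = 0.31788.
Pooling: p̂ = 176/747 = 0.23561.
SE = √[p̂(1−p̂)(1/n₁+1/n₂)] = √[0.23561·0.76439·(1/294+1/453)] ≈ 0.031783.
z = (p̂₁ − p̂₂)/SE = (0.10884 − 0.31788)/0.031783 = -0.20904/0.031783 = -6.577.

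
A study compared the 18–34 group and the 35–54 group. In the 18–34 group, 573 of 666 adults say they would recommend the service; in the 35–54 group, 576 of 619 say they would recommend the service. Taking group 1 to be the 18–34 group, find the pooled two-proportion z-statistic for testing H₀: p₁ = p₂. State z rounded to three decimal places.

z = -4.086

p̂₁ = 573/666 = 0.86036, p̂₂ = 576/619 = 0.93053.
Pooled p̂ = (573+576)/(666+619) = 1149/1285 = 0.89416.
SE = √[p̂(1−p̂)(1/n₁+1/n₂)] = √[0.89416·0.10584·(1/666+1/619)] ≈ 0.017175.
z = (p̂₁ − p̂₂)/SE = (0.86036 − 0.93053)/0.017175 = -0.07017/0.017175 = -4.086.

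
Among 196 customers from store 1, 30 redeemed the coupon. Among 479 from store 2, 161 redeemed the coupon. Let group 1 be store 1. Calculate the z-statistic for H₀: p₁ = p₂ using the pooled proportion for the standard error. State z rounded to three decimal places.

p̂₁ = 30/196 = 0.15306, p̂₂ = 161/479 = 0.33612.
Pooling: p̂ = 191/675 = 0.28296.
SE = √[p̂(1−p̂)(1/n₁+1/n₂)] = √[0.28296·0.71704·(1/196+1/479)] ≈ 0.038194.
z = -0.18306/0.038194 = -4.793.

z = -4.793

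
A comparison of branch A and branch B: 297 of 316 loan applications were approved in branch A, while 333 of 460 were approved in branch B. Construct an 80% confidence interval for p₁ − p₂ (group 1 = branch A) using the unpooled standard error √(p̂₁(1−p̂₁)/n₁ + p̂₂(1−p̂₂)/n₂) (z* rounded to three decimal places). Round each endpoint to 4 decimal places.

(0.1842, 0.2477)

p̂₁ = 0.93987, p̂₂ = 0.72391, so the observed difference is 0.21596.
Unpooled SE = √(p̂₁(1−p̂₁)/n₁ + p̂₂(1−p̂₂)/n₂) = √(0.000178833 + 0.000434485) = 0.024765.
For 80% confidence, z* = 1.282. Margin = 1.282·0.024765 = 0.03175.
So the interval runs from 0.1842 to 0.2477.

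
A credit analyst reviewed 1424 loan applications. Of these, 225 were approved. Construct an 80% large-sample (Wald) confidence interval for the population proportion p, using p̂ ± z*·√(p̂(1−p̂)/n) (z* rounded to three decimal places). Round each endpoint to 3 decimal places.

Sample proportion p̂ = 225/1424 = 0.15801.
Standard error of p̂: √(0.133040/1424) = √0.000093427 = 0.009666.
z* = 1.282 at the 80% level.
Margin of error: 1.282 × 0.009666 = 0.01239.
Interval: 0.15801 ± 0.01239 → (0.146, 0.170).

(0.146, 0.170)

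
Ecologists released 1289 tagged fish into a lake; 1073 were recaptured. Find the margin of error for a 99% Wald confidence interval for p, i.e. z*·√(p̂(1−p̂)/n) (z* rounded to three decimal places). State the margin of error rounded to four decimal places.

The sample proportion is 1073/1289 = 0.83243.
SE = √(p̂(1−p̂)/n) = √(0.139491/1289) = 0.010403.
For 99% confidence, z* = 2.576.
Margin of error = z*·SE = 2.576 × 0.010403 = 0.0268.

ME = 0.0268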